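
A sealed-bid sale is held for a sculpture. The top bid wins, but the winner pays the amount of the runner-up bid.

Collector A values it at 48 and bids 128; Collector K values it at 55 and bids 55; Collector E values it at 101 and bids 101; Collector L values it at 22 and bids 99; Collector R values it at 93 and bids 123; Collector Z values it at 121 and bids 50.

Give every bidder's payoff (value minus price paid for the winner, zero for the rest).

Bids in descending order: Collector A 128; Collector R 123; Collector E 101; Collector L 99; Collector K 55; Collector Z 50.
Collector A has the top bid and wins; the price is the second-highest bid, 123.
Collector A's payoff = 48 − 123 = -75. All other bidders lose, so their payoff is 0.

Payoffs: Collector A -75, Collector K 0, Collector E 0, Collector L 0, Collector R 0, Collector Z 0.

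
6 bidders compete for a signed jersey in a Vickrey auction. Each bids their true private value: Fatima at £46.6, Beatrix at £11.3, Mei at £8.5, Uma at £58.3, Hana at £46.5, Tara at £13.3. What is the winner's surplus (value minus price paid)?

Winner's surplus: £11.7.

Bids in descending order: Uma £58.3 > Fatima £46.6 > Hana £46.5 > Tara £13.3 > Beatrix £11.3 > Mei £8.5.
Uma wins with the top bid and pays the second-highest, £46.6.
Surplus = £58.3 − £46.6 = £11.7.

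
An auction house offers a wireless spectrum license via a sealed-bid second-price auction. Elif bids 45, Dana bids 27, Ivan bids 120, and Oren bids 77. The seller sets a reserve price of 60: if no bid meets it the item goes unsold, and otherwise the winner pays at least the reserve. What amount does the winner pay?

Sorted high to low: Ivan 120; Oren 77; Elif 45; Dana 27.
Ivan has the highest bid, so Ivan wins.
The second-highest bid is 77, which exceeds the reserve, so that sets the price.

The winner pays 77.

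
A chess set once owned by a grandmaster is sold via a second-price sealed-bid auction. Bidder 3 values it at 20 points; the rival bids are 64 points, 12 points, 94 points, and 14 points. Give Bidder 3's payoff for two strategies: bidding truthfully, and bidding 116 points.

Truthful: 0 points; alternative: -74 points.

The highest competing bid is 94 points.
Bidding truthfully at 20 points: the top bid is 94 points (a rival), so Bidder 3 loses. Payoff = 0 points.
Bidding 116 points: Bidder 3 has the top bid, wins, and pays the second-highest bid 94 points. Payoff = 20 points − 94 points = -74 points.
Deviating from a truthful bid can only lose payoff in a second-price auction — never gain.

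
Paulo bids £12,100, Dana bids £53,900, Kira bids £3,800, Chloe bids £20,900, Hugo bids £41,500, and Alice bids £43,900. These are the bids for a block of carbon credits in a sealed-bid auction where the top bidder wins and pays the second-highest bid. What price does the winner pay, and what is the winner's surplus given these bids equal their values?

Sorted high to low: Dana £53,900 > Alice £43,900 > Hugo £41,500 > Chloe £20,900 > Paulo £12,100 > Kira £3,800.
Dana is the highest bidder, so Dana wins.
Under the second-price rule, the price is the second-highest bid: £43,900.
Surplus = £53,900 − £43,900 = £10,000.

The winner pays £43,900 for a surplus of £10,000.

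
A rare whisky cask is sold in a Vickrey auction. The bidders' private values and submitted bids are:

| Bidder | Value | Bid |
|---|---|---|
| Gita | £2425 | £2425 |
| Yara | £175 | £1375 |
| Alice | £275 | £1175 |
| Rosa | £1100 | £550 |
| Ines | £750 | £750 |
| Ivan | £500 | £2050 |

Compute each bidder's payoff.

Ranking the bids: Gita £2425; Ivan £2050; Yara £1375; Alice £1175; Ines £750; Rosa £550.
Gita has the top bid and wins; the price is the second-highest bid, £2050.
Gita's payoff = £2425 − £2050 = £375. All other bidders lose, so their payoff is 0.

Gita £375, Yara £0, Alice £0, Rosa £0, Ines £0, Ivan £0.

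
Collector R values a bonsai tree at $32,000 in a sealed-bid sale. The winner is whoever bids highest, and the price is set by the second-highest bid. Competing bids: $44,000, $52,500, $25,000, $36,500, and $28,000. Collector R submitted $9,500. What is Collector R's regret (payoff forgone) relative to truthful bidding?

The highest competing bid is $52,500.
Bidding truthfully at $32,000: the top bid is $52,500 (a rival), so Collector R loses. Payoff = $0.
Bidding $9,500: the top bid is $52,500 (a rival), so Collector R loses. Payoff = $0.
Regret = truthful payoff − actual payoff = $0 − $0 = $0.
The bid only affects whether you win, not the price — here both bids land on the same side of the top rival bid, so the deviation is payoff-neutral.

Payoff forgone: $0.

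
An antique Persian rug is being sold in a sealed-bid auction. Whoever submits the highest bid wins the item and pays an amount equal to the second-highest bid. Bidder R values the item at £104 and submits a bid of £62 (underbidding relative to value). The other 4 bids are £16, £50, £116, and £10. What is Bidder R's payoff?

Highest competing bid: £116.
Bidder R's bid £62 is not the highest, so Bidder R loses, pays nothing, and earns zero payoff.

Payoff = £0.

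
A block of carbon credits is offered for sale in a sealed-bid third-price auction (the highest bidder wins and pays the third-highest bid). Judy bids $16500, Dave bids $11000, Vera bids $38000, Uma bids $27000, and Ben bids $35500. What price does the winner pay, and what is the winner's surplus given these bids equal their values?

Ordered from highest: Vera $38000 > Ben $35500 > Uma $27000 > Judy $16500 > Dave $11000.
Vera is the highest bidder, so Vera wins.
Under the third-price rule, the price is the third-highest bid: $27000.
Surplus = $38000 − $27000 = $11000.

Price $27000; surplus $11000.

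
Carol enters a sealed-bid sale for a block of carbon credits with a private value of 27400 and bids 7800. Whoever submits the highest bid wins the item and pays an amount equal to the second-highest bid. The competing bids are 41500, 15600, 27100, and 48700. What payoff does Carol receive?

Highest competing bid: 48700.
Carol's bid 7800 is not the highest, so Carol loses, pays nothing, and earns zero payoff.

Carol's payoff: 0.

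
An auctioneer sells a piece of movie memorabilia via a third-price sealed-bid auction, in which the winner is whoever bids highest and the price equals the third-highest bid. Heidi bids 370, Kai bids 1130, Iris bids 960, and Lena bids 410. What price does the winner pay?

Sorted high to low: Kai 1130; Iris 960; Lena 410; Heidi 370.
Kai is the highest bidder, so Kai wins.
Under the third-price rule, the price is the third-highest bid: 410.

410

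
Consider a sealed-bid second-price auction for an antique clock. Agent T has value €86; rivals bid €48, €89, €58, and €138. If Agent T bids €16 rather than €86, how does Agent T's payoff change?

€0

The highest competing bid is €138.
Bidding truthfully at €86: the top bid is €138 (a rival), so Agent T loses. Payoff = €0.
Bidding €16: the top bid is €138 (a rival), so Agent T loses. Payoff = €0.
Change = €0 − €0 = €0.
The bid only affects whether you win, not the price — here both bids land on the same side of the top rival bid, so the deviation is payoff-neutral.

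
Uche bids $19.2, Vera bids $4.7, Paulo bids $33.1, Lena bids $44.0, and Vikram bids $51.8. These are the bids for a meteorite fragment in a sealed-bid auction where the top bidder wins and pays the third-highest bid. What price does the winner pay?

Bids in descending order: Vikram $51.8; Lena $44.0; Paulo $33.1; Uche $19.2; Vera $4.7.
Vikram is the highest bidder, so Vikram wins.
Under the third-price rule, the price is the third-highest bid: $33.1.

Price paid: $33.1.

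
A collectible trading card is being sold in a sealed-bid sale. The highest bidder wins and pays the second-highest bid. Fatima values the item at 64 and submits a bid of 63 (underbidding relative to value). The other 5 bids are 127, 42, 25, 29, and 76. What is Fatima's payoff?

Highest competing bid: 127.
Fatima's bid 63 is not the highest, so Fatima loses, pays nothing, and earns zero payoff.

0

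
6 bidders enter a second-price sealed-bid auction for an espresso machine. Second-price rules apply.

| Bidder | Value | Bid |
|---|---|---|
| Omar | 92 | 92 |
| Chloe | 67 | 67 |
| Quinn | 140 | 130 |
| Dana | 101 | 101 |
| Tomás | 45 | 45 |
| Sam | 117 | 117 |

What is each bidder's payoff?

Bids in descending order: Quinn 130 > Sam 117 > Dana 101 > Omar 92 > Chloe 67 > Tomás 45.
Quinn has the top bid and wins; the price is the second-highest bid, 117.
Quinn's payoff = 140 − 117 = 23. All other bidders lose, so their payoff is 0.

Payoffs: Omar 0, Chloe 0, Quinn 23, Dana 0, Tomás 0, Sam 0.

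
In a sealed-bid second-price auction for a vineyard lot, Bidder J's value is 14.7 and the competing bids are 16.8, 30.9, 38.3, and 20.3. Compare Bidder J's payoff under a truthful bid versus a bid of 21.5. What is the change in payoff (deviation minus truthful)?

The highest competing bid is 38.3.
Bidding truthfully at 14.7: the top bid is 38.3 (a rival), so Bidder J loses. Payoff = 0.0.
Bidding 21.5: the top bid is 38.3 (a rival), so Bidder J loses. Payoff = 0.0.
Change = 0.0 − 0.0 = 0.0.

Payoff change: 0.0.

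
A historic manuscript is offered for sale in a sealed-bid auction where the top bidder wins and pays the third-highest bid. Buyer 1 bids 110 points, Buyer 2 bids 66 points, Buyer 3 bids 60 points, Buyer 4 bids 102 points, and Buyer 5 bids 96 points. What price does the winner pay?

The winner pays 96 points.

Bids in descending order: Buyer 1 110 points > Buyer 4 102 points > Buyer 5 96 points > Buyer 2 66 points > Buyer 3 60 points.
Buyer 1 is the highest bidder, so Buyer 1 wins.
Under the third-price rule, the price is the third-highest bid: 96 points.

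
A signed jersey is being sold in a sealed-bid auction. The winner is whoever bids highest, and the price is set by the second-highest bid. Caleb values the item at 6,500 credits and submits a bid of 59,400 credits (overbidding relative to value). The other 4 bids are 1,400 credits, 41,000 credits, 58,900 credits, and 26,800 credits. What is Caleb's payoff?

Highest competing bid: 58,900 credits.
Caleb's bid 59,400 credits is the highest overall, so Caleb wins and pays the second-highest bid, 58,900 credits.
Payoff = value − price = 6,500 credits − 58,900 credits = -52,400 credits.
Overbidding won the item at a price above value — truthful bidding would have avoided this loss.

Caleb's payoff: -52,400 credits.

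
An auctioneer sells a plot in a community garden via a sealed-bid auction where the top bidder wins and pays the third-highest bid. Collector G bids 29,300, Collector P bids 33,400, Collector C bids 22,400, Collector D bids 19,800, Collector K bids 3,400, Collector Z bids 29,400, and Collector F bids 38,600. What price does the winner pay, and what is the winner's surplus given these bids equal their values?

The winner pays 29,400 for a surplus of 9,200.

Bids in descending order: Collector F 38,600 > Collector P 33,400 > Collector Z 29,400 > Collector G 29,300 > Collector C 22,400 > Collector D 19,800 > Collector K 3,400.
Collector F is the highest bidder, so Collector F wins.
Under the third-price rule, the price is the third-highest bid: 29,400.
Surplus = 38,600 − 29,400 = 9,200.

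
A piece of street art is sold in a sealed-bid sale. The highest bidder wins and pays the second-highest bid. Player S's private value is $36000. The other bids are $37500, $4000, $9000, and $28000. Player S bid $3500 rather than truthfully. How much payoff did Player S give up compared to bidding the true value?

The highest competing bid is $37500.
Bidding truthfully at $36000: the top bid is $37500 (a rival), so Player S loses. Payoff = $0.
Bidding $3500: the top bid is $37500 (a rival), so Player S loses. Payoff = $0.
Regret = truthful payoff − actual payoff = $0 − $0 = $0.

$0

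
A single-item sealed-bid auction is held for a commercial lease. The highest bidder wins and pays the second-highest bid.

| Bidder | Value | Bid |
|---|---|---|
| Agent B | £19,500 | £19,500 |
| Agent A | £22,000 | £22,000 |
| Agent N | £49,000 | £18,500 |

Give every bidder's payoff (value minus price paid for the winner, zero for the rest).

Sorted high to low: Agent A £22,000, then Agent B £19,500, then Agent N £18,500.
Agent A has the top bid and wins; the price is the second-highest bid, £19,500.
Agent A's payoff = £22,000 − £19,500 = £2,500. All other bidders lose, so their payoff is 0.

Payoffs: Agent B £0, Agent A £2,500, Agent N £0.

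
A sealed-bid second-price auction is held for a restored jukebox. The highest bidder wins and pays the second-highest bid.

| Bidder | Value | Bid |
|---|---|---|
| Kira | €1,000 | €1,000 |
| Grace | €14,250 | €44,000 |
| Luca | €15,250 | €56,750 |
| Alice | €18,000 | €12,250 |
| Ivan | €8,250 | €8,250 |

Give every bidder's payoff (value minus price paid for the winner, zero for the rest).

Ordered from highest: Luca €56,750, then Grace €44,000, then Alice €12,250, then Ivan €8,250, then Kira €1,000.
Luca has the top bid and wins; the price is the second-highest bid, €44,000.
Luca's payoff = €15,250 − €44,000 = -€28,750. All other bidders lose, so their payoff is 0.

Kira €0, Grace €0, Luca -€28,750, Alice €0, Ivan €0.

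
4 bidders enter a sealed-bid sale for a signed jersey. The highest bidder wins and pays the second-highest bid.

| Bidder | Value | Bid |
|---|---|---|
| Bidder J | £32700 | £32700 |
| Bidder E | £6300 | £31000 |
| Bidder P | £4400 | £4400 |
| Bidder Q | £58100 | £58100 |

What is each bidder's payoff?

Payoffs: Bidder J £0, Bidder E £0, Bidder P £0, Bidder Q £25400.

Ordered from highest: Bidder Q £58100 > Bidder J £32700 > Bidder E £31000 > Bidder P £4400.
Bidder Q has the top bid and wins; the price is the second-highest bid, £32700.
Bidder Q's payoff = £58100 − £32700 = £25400. All other bidders lose, so their payoff is 0.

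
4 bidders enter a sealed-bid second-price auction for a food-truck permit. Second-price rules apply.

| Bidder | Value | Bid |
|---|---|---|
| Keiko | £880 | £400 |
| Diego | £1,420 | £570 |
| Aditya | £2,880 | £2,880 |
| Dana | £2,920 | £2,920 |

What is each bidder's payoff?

Bids in descending order: Dana £2,920 > Aditya £2,880 > Diego £570 > Keiko £400.
Dana has the top bid and wins; the price is the second-highest bid, £2,880.
Dana's payoff = £2,920 − £2,880 = £40. All other bidders lose, so their payoff is 0.

Keiko £0, Diego £0, Aditya £0, Dana £40.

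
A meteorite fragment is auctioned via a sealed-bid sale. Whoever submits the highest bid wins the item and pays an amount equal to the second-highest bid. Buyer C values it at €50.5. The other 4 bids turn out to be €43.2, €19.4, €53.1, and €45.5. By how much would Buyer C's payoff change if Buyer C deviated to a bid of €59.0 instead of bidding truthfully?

The highest competing bid is €53.1.
Bidding truthfully at €50.5: the top bid is €53.1 (a rival), so Buyer C loses. Payoff = €0.0.
Bidding €59.0: Buyer C has the top bid, wins, and pays the second-highest bid €53.1. Payoff = €50.5 − €53.1 = -€2.6.
Change = -€2.6 − €0.0 = -€2.6.

Payoff change: -€2.6.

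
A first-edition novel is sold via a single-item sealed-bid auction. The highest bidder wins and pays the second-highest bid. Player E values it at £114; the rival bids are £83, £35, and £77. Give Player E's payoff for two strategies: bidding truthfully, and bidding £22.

(a) £31  (b) £0

The highest competing bid is £83.
Bidding truthfully at £114: Player E has the top bid, wins, and pays the second-highest bid £83. Payoff = £114 − £83 = £31.
Bidding £22: the top bid is £83 (a rival), so Player E loses. Payoff = £0.
This is the dominant-strategy logic: truthful bidding weakly beats any alternative.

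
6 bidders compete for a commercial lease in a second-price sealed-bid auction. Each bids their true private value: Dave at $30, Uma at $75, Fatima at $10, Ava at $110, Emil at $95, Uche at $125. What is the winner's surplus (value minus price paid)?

Winner's surplus: $15.

Ordered from highest: Uche $125, then Ava $110, then Emil $95, then Uma $75, then Dave $30, then Fatima $10.
Uche wins with the top bid and pays the second-highest, $110.
Surplus = $125 − $110 = $15.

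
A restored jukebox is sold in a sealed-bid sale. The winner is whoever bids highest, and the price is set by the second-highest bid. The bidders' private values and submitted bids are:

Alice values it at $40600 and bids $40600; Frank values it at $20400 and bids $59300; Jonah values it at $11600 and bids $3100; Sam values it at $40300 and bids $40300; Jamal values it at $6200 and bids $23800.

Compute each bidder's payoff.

Payoffs: Alice $0, Frank -$20200, Jonah $0, Sam $0, Jamal $0.

Sorted high to low: Frank $59300, then Alice $40600, then Sam $40300, then Jamal $23800, then Jonah $3100.
Frank has the top bid and wins; the price is the second-highest bid, $40600.
Frank's payoff = $20400 − $40600 = -$20200. All other bidders lose, so their payoff is 0.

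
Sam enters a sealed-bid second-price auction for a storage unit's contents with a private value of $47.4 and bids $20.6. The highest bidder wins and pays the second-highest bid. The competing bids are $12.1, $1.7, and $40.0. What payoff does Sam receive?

Sam's payoff: $0.0.

Highest competing bid: $40.0.
Sam's bid $20.6 is not the highest, so Sam loses, pays nothing, and earns zero payoff.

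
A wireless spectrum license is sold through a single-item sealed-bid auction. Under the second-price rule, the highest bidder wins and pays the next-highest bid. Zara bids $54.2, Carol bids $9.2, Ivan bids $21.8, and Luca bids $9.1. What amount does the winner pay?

The winner pays $21.8.

Ranking the bids: Zara $54.2; Ivan $21.8; Carol $9.2; Luca $9.1.
Zara has the highest bid, so Zara wins.
The second-highest bid is $21.8, so that is what Zara pays.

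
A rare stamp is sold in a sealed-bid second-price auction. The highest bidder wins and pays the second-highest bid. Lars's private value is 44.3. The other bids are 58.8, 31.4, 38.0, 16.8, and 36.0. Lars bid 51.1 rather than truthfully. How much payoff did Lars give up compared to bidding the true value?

The highest competing bid is 58.8.
Bidding truthfully at 44.3: the top bid is 58.8 (a rival), so Lars loses. Payoff = 0.0.
Bidding 51.1: the top bid is 58.8 (a rival), so Lars loses. Payoff = 0.0.
Regret = truthful payoff − actual payoff = 0.0 − 0.0 = 0.0.

0.0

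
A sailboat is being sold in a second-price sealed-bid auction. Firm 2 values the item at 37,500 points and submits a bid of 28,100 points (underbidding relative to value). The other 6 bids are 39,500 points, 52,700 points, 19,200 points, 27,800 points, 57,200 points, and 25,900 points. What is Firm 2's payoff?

Highest competing bid: 57,200 points.
Firm 2's bid 28,100 points is not the highest, so Firm 2 loses, pays nothing, and earns zero payoff.

The bidder's payoff: 0 points.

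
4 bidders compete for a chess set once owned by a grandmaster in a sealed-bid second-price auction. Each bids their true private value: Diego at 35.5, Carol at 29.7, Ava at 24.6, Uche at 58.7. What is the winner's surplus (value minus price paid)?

Winner's surplus: 23.2.

Sorted high to low: Uche 58.7; Diego 35.5; Carol 29.7; Ava 24.6.
Uche wins with the top bid and pays the second-highest, 35.5.
Surplus = 58.7 − 35.5 = 23.2.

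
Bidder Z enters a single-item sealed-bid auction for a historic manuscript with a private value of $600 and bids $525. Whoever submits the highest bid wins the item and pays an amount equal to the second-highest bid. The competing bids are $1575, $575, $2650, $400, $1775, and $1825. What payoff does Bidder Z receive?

Highest competing bid: $2650.
Bidder Z's bid $525 is not the highest, so Bidder Z loses, pays nothing, and earns zero payoff.

$0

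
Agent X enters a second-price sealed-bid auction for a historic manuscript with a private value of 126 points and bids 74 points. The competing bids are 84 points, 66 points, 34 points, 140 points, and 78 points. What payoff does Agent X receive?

0 points

Highest competing bid: 140 points.
Agent X's bid 74 points is not the highest, so Agent X loses, pays nothing, and earns zero payoff.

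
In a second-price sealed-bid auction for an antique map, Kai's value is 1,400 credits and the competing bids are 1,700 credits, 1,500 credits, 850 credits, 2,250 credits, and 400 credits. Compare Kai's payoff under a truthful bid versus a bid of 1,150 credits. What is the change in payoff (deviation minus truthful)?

The highest competing bid is 2,250 credits.
Bidding truthfully at 1,400 credits: the top bid is 2,250 credits (a rival), so Kai loses. Payoff = 0 credits.
Bidding 1,150 credits: the top bid is 2,250 credits (a rival), so Kai loses. Payoff = 0 credits.
Change = 0 credits − 0 credits = 0 credits.

Payoff change: 0 credits.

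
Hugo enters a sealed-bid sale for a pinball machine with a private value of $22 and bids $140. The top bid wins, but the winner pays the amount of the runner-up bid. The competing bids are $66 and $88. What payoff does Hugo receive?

Hugo's payoff: -$66.

Highest competing bid: $88.
Hugo's bid $140 is the highest overall, so Hugo wins and pays the second-highest bid, $88.
Payoff = value − price = $22 − $88 = -$66.
Overbidding won the item at a price above value — truthful bidding would have avoided this loss.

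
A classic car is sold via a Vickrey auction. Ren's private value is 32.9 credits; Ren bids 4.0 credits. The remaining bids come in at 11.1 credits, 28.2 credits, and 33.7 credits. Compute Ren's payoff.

Highest competing bid: 33.7 credits.
Ren's bid 4.0 credits is not the highest, so Ren loses, pays nothing, and earns zero payoff.

Ren's payoff: 0.0 credits.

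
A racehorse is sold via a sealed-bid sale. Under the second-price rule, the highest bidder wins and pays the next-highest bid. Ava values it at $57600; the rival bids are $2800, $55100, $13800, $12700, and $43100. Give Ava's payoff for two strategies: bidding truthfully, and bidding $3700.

The highest competing bid is $55100.
Bidding truthfully at $57600: Ava has the top bid, wins, and pays the second-highest bid $55100. Payoff = $57600 − $55100 = $2500.
Bidding $3700: the top bid is $55100 (a rival), so Ava loses. Payoff = $0.
Deviating from a truthful bid can only lose payoff in a second-price auction — never gain.

(a) $2500  (b) $0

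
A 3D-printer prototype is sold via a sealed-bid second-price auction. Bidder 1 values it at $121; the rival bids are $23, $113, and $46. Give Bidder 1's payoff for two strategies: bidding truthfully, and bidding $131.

The highest competing bid is $113.
Bidding truthfully at $121: Bidder 1 has the top bid, wins, and pays the second-highest bid $113. Payoff = $121 − $113 = $8.
Bidding $131: Bidder 1 has the top bid, wins, and pays the second-highest bid $113. Payoff = $121 − $113 = $8.
The bid only affects whether you win, not the price — here both bids land on the same side of the top rival bid, so the deviation is payoff-neutral.

(a) $8  (b) $8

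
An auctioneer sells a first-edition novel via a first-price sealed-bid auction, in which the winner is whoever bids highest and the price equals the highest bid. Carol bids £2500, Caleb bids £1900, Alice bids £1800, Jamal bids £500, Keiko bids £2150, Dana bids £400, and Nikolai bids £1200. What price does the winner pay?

£2500

Ranking the bids: Carol £2500 > Keiko £2150 > Caleb £1900 > Alice £1800 > Nikolai £1200 > Jamal £500 > Dana £400.
Carol is the highest bidder, so Carol wins.
Under the first-price rule, the price is the highest bid: £2500.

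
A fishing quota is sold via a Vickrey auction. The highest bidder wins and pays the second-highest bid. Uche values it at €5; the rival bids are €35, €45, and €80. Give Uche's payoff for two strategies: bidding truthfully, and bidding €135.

The highest competing bid is €80.
Bidding truthfully at €5: the top bid is €80 (a rival), so Uche loses. Payoff = €0.
Bidding €135: Uche has the top bid, wins, and pays the second-highest bid €80. Payoff = €5 − €80 = -€75.
Deviating from a truthful bid can only lose payoff in a second-price auction — never gain.

Truthful: €0; alternative: -€75.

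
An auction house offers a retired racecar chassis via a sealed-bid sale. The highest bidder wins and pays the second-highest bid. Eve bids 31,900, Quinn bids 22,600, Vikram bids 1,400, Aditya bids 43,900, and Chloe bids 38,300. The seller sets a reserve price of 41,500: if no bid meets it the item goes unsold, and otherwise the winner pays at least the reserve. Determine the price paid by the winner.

Bids in descending order: Aditya 43,900, then Chloe 38,300, then Eve 31,900, then Quinn 22,600, then Vikram 1,400.
Aditya has the highest bid, so Aditya wins.
The second-highest bid is 38,300, but the reserve 41,500 is higher, so the price is the reserve.

41,500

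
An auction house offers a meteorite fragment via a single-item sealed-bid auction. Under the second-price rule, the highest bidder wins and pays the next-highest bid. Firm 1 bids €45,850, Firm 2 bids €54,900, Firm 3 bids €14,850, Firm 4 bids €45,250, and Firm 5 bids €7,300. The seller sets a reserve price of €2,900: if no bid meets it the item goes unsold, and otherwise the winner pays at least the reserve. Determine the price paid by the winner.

Bids in descending order: Firm 2 €54,900 > Firm 1 €45,850 > Firm 4 €45,250 > Firm 3 €14,850 > Firm 5 €7,300.
Firm 2 has the highest bid, so Firm 2 wins.
The second-highest bid is €45,850, which exceeds the reserve, so that sets the price.

Price paid: €45,850.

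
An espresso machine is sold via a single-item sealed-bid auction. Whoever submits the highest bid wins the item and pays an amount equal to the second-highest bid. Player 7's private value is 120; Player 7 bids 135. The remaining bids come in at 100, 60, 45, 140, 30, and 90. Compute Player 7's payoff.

The bidder's payoff: 0.

Highest competing bid: 140.
Player 7's bid 135 is not the highest, so Player 7 loses, pays nothing, and earns zero payoff.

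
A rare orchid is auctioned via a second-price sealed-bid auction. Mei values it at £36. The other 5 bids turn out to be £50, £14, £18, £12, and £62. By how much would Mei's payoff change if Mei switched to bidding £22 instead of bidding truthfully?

The highest competing bid is £62.
Bidding truthfully at £36: the top bid is £62 (a rival), so Mei loses. Payoff = £0.
Bidding £22: the top bid is £62 (a rival), so Mei loses. Payoff = £0.
Change = £0 − £0 = £0.
The bid only affects whether you win, not the price — here both bids land on the same side of the top rival bid, so the deviation is payoff-neutral.

Change in payoff: £0.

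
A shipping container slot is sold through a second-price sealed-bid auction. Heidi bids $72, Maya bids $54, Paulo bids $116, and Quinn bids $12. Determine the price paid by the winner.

The winner pays $72.

Bids in descending order: Paulo $116 > Heidi $72 > Maya $54 > Quinn $12.
Paulo has the highest bid, so Paulo wins.
The second-highest bid is $72, so that is what Paulo pays.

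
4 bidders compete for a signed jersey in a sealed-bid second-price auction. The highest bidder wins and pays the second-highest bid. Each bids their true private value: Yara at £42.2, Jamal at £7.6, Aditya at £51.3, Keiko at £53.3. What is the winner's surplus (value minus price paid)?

Surplus = £2.0.

Ordered from highest: Keiko £53.3; Aditya £51.3; Yara £42.2; Jamal £7.6.
Keiko wins with the top bid and pays the second-highest, £51.3.
Surplus = £53.3 − £51.3 = £2.0.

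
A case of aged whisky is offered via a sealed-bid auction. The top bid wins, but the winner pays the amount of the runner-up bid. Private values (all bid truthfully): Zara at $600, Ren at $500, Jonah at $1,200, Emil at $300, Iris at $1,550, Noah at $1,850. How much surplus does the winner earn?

$300

Sorted high to low: Noah $1,850 > Iris $1,550 > Jonah $1,200 > Zara $600 > Ren $500 > Emil $300.
Noah wins with the top bid and pays the second-highest, $1,550.
Surplus = $1,850 − $1,550 = $300.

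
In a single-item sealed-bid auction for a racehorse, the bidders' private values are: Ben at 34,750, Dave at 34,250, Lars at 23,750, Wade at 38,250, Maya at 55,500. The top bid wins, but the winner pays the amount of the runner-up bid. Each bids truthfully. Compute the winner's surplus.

Bids in descending order: Maya 55,500 > Wade 38,250 > Ben 34,750 > Dave 34,250 > Lars 23,750.
Maya wins with the top bid and pays the second-highest, 38,250.
Surplus = 55,500 − 38,250 = 17,250.

Winner's surplus: 17,250.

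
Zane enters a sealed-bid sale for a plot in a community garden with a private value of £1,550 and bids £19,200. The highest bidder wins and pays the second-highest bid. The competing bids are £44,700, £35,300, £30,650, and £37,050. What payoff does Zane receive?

Zane's payoff: £0.

Highest competing bid: £44,700.
Zane's bid £19,200 is not the highest, so Zane loses, pays nothing, and earns zero payoff.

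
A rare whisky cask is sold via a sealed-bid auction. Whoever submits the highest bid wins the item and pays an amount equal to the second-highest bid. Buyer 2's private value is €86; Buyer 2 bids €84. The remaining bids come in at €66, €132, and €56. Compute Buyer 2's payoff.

Highest competing bid: €132.
Buyer 2's bid €84 is not the highest, so Buyer 2 loses, pays nothing, and earns zero payoff.

€0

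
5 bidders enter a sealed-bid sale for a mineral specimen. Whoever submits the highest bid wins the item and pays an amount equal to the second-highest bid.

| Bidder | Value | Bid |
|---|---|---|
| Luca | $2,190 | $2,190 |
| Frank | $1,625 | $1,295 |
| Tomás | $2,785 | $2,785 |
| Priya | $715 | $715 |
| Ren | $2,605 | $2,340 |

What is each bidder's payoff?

Ranking the bids: Tomás $2,785, then Ren $2,340, then Luca $2,190, then Frank $1,295, then Priya $715.
Tomás has the top bid and wins; the price is the second-highest bid, $2,340.
Tomás's payoff = $2,785 − $2,340 = $445. All other bidders lose, so their payoff is 0.

Payoffs: Luca $0, Frank $0, Tomás $445, Priya $0, Ren $0.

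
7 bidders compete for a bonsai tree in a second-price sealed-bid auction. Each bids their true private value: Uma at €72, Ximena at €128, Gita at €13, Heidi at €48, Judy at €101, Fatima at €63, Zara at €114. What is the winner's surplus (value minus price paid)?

Sorted high to low: Ximena €128; Zara €114; Judy €101; Uma €72; Fatima €63; Heidi €48; Gita €13.
Ximena wins with the top bid and pays the second-highest, €114.
Surplus = €128 − €114 = €14.

€14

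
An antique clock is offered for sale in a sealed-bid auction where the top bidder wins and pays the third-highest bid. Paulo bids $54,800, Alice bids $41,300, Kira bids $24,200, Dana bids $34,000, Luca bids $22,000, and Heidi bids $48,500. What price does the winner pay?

Bids in descending order: Paulo $54,800 > Heidi $48,500 > Alice $41,300 > Dana $34,000 > Kira $24,200 > Luca $22,000.
Paulo is the highest bidder, so Paulo wins.
Under the third-price rule, the price is the third-highest bid: $41,300.

Price paid: $41,300.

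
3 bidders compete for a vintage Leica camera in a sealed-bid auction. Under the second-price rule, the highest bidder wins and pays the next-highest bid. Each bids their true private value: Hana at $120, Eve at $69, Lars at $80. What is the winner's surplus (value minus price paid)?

Ordered from highest: Hana $120; Lars $80; Eve $69.
Hana wins with the top bid and pays the second-highest, $80.
Surplus = $120 − $80 = $40.

Surplus = $40.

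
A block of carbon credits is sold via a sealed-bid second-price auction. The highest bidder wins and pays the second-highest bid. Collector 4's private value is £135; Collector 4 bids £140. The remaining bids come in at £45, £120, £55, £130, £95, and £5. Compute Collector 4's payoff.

£5

Highest competing bid: £130.
Collector 4's bid £140 is the highest overall, so Collector 4 wins and pays the second-highest bid, £130.
Payoff = value − price = £135 − £130 = £5.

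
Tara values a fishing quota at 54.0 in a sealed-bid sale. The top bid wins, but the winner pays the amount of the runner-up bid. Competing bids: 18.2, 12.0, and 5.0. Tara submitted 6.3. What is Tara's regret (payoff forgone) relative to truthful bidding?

Regret: 35.8.

The highest competing bid is 18.2.
Bidding truthfully at 54.0: Tara has the top bid, wins, and pays the second-highest bid 18.2. Payoff = 54.0 − 18.2 = 35.8.
Bidding 6.3: the top bid is 18.2 (a rival), so Tara loses. Payoff = 0.0.
Regret = truthful payoff − actual payoff = 35.8 − 0.0 = 35.8.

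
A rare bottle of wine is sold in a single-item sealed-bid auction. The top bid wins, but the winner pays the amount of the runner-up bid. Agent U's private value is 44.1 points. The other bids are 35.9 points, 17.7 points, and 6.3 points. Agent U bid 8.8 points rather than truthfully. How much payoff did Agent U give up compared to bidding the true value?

Payoff forgone: 8.2 points.

The highest competing bid is 35.9 points.
Bidding truthfully at 44.1 points: Agent U has the top bid, wins, and pays the second-highest bid 35.9 points. Payoff = 44.1 points − 35.9 points = 8.2 points.
Bidding 8.8 points: the top bid is 35.9 points (a rival), so Agent U loses. Payoff = 0.0 points.
Regret = truthful payoff − actual payoff = 8.2 points − 0.0 points = 8.2 points.
Deviating from a truthful bid can only lose payoff in a second-price auction — never gain.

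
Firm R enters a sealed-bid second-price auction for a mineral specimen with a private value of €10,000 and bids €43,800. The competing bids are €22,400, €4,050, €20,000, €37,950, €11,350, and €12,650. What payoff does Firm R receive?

Highest competing bid: €37,950.
Firm R's bid €43,800 is the highest overall, so Firm R wins and pays the second-highest bid, €37,950.
Payoff = value − price = €10,000 − €37,950 = -€27,950.

-€27,950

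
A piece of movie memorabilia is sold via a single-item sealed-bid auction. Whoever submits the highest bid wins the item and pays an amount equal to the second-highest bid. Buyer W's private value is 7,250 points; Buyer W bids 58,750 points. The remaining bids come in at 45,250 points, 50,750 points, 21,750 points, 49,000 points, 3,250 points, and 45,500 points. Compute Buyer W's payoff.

-43,500 points

Highest competing bid: 50,750 points.
Buyer W's bid 58,750 points is the highest overall, so Buyer W wins and pays the second-highest bid, 50,750 points.
Payoff = value − price = 7,250 points − 50,750 points = -43,500 points.
Overbidding won the item at a price above value — truthful bidding would have avoided this loss.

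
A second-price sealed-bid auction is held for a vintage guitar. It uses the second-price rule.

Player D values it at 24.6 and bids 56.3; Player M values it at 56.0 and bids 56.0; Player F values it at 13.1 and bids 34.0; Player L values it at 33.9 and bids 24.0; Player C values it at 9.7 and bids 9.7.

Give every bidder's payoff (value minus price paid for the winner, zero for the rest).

Ranking the bids: Player D 56.3 > Player M 56.0 > Player F 34.0 > Player L 24.0 > Player C 9.7.
Player D has the top bid and wins; the price is the second-highest bid, 56.0.
Player D's payoff = 24.6 − 56.0 = -31.4. All other bidders lose, so their payoff is 0.

Payoffs: Player D -31.4, Player M 0.0, Player F 0.0, Player L 0.0, Player C 0.0.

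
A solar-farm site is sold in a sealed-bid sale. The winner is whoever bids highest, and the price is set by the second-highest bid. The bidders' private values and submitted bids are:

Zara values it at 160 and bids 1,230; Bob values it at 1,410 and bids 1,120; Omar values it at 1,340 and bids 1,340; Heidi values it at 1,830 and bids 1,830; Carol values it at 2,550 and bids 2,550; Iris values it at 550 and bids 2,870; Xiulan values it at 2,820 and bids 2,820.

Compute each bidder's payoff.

Payoffs: Zara 0, Bob 0, Omar 0, Heidi 0, Carol 0, Iris -2,270, Xiulan 0.

Sorted high to low: Iris 2,870, then Xiulan 2,820, then Carol 2,550, then Heidi 1,830, then Omar 1,340, then Zara 1,230, then Bob 1,120.
Iris has the top bid and wins; the price is the second-highest bid, 2,820.
Iris's payoff = 550 − 2,820 = -2,270. All other bidders lose, so their payoff is 0.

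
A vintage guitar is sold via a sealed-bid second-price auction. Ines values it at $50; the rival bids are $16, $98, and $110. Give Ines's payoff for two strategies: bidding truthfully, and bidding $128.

Truthful: $0; alternative: -$60.

The highest competing bid is $110.
Bidding truthfully at $50: the top bid is $110 (a rival), so Ines loses. Payoff = $0.
Bidding $128: Ines has the top bid, wins, and pays the second-highest bid $110. Payoff = $50 − $110 = -$60.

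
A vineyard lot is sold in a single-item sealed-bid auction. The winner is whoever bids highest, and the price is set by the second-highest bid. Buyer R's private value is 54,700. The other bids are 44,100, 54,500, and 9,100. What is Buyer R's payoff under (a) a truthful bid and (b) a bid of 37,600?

Truthful: 200; alternative: 0.

The highest competing bid is 54,500.
Bidding truthfully at 54,700: Buyer R has the top bid, wins, and pays the second-highest bid 54,500. Payoff = 54,700 − 54,500 = 200.
Bidding 37,600: the top bid is 54,500 (a rival), so Buyer R loses. Payoff = 0.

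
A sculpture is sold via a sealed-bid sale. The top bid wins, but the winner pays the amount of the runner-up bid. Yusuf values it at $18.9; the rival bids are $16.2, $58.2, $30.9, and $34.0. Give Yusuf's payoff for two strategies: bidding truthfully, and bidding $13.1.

Truthful: $0.0; alternative: $0.0.

The highest competing bid is $58.2.
Bidding truthfully at $18.9: the top bid is $58.2 (a rival), so Yusuf loses. Payoff = $0.0.
Bidding $13.1: the top bid is $58.2 (a rival), so Yusuf loses. Payoff = $0.0.
The bid only affects whether you win, not the price — here both bids land on the same side of the top rival bid, so the deviation is payoff-neutral.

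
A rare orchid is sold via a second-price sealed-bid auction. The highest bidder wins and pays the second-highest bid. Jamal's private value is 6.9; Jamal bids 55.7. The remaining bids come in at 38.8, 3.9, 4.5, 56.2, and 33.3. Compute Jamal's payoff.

Highest competing bid: 56.2.
Jamal's bid 55.7 is not the highest, so Jamal loses, pays nothing, and earns zero payoff.

Payoff = 0.0.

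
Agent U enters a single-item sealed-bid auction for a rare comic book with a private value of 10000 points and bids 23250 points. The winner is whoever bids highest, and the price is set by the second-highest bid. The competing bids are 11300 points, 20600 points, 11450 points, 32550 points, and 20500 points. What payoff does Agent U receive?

Highest competing bid: 32550 points.
Agent U's bid 23250 points is not the highest, so Agent U loses, pays nothing, and earns zero payoff.

Agent U's payoff: 0 points.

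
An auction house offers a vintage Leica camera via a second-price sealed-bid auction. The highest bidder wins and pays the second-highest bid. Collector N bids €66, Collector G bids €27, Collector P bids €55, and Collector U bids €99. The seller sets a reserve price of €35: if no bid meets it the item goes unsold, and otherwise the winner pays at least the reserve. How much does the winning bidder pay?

The winner pays €66.

Ranking the bids: Collector U €99 > Collector N €66 > Collector P €55 > Collector G €27.
Collector U has the highest bid, so Collector U wins.
The second-highest bid is €66, which exceeds the reserve, so that sets the price.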